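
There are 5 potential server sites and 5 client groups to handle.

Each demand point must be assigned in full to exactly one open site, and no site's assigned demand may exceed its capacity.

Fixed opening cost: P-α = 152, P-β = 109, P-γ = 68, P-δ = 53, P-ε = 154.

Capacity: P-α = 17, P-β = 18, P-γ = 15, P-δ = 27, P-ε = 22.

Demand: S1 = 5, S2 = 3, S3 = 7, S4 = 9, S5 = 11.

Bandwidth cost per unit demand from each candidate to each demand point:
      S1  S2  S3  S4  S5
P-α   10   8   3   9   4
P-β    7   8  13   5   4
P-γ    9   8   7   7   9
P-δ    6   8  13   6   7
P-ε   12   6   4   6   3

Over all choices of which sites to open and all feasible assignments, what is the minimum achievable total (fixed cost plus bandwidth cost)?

Open {P-γ, P-δ}; cheapest assignment that respects the capacities:
  P-γ (cap 15, load 10): S2, S3 — cost 3×8 + 7×7 = 73
  P-δ (cap 27, load 25): S1, S4, S5 — cost 5×6 + 9×6 + 11×7 = 161
  Shipping 234, fixed 121 → total 355.
  Any other capacity-feasible assignment to {P-γ, P-δ} ships for at least 234.
Compare {P-δ, P-ε}: its best feasible assignment gives total 370.
Compare {P-β, P-δ}: its best feasible assignment gives total 405.
Every other set of open sites that can feasibly serve all demand totals ≥ 370 even under its best assignment. Minimum: 355.

355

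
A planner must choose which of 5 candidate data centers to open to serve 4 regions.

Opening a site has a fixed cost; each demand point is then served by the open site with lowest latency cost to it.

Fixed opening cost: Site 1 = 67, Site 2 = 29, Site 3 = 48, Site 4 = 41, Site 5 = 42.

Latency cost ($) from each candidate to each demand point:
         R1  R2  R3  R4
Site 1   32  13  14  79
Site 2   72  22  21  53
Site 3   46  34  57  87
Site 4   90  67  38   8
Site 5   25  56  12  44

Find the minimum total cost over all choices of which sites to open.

Open {Site 2, Site 5}: assign each demand point to its cheapest open site.
  R1→Site 5 25, R2→Site 2 22, R3→Site 5 12, R4→Site 5 44
  latency cost 103, fixed 71 → total 174.
Compare {Site 1, Site 4}: latency cost 67 + fixed 108 = 175.
Compare {Site 5}: latency cost 137 + fixed 42 = 179.
Compare {Site 2, Site 4, Site 5}: latency cost 67 + fixed 112 = 179.
All other subsets cost ≥ 175. Minimum total cost: 174.

174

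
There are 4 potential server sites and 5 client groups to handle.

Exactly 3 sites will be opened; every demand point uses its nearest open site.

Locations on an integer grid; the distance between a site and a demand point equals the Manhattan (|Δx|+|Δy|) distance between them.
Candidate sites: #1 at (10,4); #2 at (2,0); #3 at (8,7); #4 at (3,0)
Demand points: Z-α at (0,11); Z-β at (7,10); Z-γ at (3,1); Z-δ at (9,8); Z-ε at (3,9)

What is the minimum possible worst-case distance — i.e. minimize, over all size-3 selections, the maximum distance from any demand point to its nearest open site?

Open {#1, #2, #3}.
  Farthest demand point is Z-α at distance 12 (to #3); all others are ≤ 12.
With {#1, #3, #4} the worst case is 12.
With {#2, #3, #4} the worst case is 12.
No size-3 selection achieves below 12.

12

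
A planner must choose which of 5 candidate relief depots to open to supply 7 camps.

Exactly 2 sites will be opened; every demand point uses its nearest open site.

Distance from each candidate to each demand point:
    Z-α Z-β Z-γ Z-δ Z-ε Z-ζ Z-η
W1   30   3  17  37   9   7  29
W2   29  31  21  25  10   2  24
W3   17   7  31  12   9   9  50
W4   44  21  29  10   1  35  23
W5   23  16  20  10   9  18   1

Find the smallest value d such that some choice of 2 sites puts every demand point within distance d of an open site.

20

Open {W3, W5}.
  Farthest demand point is Z-γ at distance 20 (to W5); all others are ≤ 20.
With {W1, W5} the worst case is 23.
With {W2, W5} the worst case is 23.
No size-2 selection achieves below 20.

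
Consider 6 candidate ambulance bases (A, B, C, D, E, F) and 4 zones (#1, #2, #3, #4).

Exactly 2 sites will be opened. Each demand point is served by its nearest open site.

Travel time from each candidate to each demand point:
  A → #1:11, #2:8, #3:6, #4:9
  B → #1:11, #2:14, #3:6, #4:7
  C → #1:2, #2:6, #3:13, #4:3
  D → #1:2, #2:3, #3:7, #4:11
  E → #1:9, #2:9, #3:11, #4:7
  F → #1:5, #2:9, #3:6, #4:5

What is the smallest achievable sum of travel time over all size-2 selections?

15

Open {C, D}.
  #1→C 2, #2→D 3, #3→D 7, #4→C 3  ⇒ total 15.
Compare {D, F}: total 16.
Compare {A, C}: total 17.
No size-2 selection does better; minimum is 15.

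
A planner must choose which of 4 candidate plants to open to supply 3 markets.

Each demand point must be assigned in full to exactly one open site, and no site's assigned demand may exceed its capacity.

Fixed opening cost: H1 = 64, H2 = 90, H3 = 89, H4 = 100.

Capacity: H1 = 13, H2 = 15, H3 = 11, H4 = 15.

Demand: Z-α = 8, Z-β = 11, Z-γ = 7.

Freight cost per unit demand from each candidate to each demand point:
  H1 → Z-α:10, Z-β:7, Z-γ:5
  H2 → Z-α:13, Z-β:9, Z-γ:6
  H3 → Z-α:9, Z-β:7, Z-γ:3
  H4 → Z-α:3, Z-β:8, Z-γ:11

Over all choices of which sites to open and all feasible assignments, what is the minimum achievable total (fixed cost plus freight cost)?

Open {H1, H4}; cheapest assignment that respects the capacities:
  H1 (cap 13, load 11): Z-β — cost 11×7 = 77
  H4 (cap 15, load 15): Z-α, Z-γ — cost 8×3 + 7×11 = 101
  Shipping 178, fixed 164 → total 342.
  Any other capacity-feasible assignment to {H1, H4} ships for at least 178.
Compare {H3, H4}: its best feasible assignment gives total 367.
Compare {H1, H3, H4}: its best feasible assignment gives total 375.
Every other set of open sites that can feasibly serve all demand totals ≥ 367 even under its best assignment. Minimum: 342.

342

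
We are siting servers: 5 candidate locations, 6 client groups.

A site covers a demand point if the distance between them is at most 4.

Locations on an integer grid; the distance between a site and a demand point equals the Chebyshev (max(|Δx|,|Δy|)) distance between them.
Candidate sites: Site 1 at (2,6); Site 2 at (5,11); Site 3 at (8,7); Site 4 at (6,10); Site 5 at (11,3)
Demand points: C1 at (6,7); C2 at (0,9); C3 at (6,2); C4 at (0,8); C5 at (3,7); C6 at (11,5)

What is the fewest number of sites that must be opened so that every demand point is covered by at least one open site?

Coverage sets (demand points within 4 of each site):
  Site 1: {C1, C2, C3, C4, C5}
  Site 2: {C1, C5}
  Site 3: {C1, C6}
  Site 4: {C1, C5}
  Site 5: {C6}
No single site covers all 6 demand points.
But {Site 1, Site 3} covers everything, so the minimum is 2.

2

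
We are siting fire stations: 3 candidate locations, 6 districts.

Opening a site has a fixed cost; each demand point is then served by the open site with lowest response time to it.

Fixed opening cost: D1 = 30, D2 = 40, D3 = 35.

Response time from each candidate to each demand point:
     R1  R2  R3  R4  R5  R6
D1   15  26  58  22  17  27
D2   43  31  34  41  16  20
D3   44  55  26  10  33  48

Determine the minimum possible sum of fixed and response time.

Open {D1, D3}: assign each demand point to its cheapest open site.
  R1→D1 15, R2→D1 26, R3→D3 26, R4→D3 10, R5→D1 17, R6→D1 27
  response time 121, fixed 65 → total 186.
Compare {D1}: response time 165 + fixed 30 = 195.
Compare {D1, D2}: response time 133 + fixed 70 = 203.
Compare {D1, D2, D3}: response time 113 + fixed 105 = 218.
All other subsets cost ≥ 195. Minimum total cost: 186.

186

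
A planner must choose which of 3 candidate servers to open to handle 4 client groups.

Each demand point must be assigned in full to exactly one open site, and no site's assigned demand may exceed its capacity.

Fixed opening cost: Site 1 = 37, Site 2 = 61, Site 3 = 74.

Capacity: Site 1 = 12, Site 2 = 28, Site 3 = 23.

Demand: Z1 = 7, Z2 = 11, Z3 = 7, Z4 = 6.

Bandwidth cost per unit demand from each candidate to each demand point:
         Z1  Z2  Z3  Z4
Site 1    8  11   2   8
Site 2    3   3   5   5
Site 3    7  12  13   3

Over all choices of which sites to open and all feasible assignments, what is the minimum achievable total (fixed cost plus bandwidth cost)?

196

Open {Site 1, Site 2}; cheapest assignment that respects the capacities:
  Site 1 (cap 12, load 7): Z3 — cost 7×2 = 14
  Site 2 (cap 28, load 24): Z1, Z2, Z4 — cost 7×3 + 11×3 + 6×5 = 84
  Shipping 98, fixed 98 → total 196.
  Any other capacity-feasible assignment to {Site 1, Site 2} ships for at least 98.
Compare {Site 2, Site 3}: its best feasible assignment gives total 242.
Compare {Site 1, Site 2, Site 3}: its best feasible assignment gives total 258.
Every other set of open sites that can feasibly serve all demand totals ≥ 242 even under its best assignment. Minimum: 196.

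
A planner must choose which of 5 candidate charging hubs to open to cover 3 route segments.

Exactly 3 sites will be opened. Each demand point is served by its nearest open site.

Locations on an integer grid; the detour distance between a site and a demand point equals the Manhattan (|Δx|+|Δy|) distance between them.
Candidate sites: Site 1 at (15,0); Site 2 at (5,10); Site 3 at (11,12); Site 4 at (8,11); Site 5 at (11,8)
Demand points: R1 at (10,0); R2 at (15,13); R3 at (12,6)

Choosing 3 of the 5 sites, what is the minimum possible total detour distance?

13

Open {Site 1, Site 3, Site 5}.
  R1→Site 1 5, R2→Site 3 5, R3→Site 5 3  ⇒ total 13.
Compare {Site 1, Site 2, Site 3}: total 17.
Compare {Site 1, Site 2, Site 5}: total 17.
No size-3 selection does better; minimum is 13.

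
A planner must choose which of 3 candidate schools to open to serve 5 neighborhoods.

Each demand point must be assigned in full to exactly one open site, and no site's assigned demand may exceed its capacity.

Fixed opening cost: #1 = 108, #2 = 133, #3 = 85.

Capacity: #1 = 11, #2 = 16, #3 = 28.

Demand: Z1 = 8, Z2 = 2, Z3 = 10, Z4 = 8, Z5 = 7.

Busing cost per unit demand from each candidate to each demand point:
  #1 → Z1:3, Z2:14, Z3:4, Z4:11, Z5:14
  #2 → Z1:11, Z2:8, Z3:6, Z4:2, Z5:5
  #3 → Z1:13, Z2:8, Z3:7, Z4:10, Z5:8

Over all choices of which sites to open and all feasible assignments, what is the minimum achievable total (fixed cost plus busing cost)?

Open {#1, #3}; cheapest assignment that respects the capacities:
  #1 (cap 11, load 8): Z1 — cost 8×3 = 24
  #3 (cap 28, load 27): Z2, Z3, Z4, Z5 — cost 2×8 + 10×7 + 8×10 + 7×8 = 222
  Shipping 246, fixed 193 → total 439.
  Any other capacity-feasible assignment to {#1, #3} ships for at least 246.
Compare {#2, #3}: its best feasible assignment gives total 459.
Compare {#1, #2, #3}: its best feasible assignment gives total 487.
Every other set of open sites that can feasibly serve all demand totals ≥ 459 even under its best assignment. Minimum: 439.

439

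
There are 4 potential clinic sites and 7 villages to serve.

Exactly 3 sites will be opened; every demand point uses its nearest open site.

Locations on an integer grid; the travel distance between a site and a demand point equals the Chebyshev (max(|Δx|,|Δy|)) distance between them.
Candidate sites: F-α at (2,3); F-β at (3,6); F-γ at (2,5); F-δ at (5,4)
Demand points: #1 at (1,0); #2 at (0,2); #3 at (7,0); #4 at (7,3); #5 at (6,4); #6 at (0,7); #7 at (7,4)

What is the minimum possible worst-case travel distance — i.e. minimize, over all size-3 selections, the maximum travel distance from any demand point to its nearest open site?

4

Open {F-α, F-β, F-δ}.
  Farthest demand point is #3 at travel distance 4 (to F-δ); all others are ≤ 4.
With {F-α, F-γ, F-δ} the worst case is 4.
With {F-β, F-γ, F-δ} the worst case is 4.
No size-3 selection achieves below 4.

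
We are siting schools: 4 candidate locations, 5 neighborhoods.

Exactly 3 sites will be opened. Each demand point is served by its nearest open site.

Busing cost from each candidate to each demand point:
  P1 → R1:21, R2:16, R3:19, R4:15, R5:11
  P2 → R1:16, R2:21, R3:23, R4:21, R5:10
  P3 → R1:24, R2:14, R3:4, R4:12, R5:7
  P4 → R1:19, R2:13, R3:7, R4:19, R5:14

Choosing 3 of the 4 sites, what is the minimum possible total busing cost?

52

Open {P2, P3, P4}.
  R1→P2 16, R2→P4 13, R3→P3 4, R4→P3 12, R5→P3 7  ⇒ total 52.
Compare {P1, P2, P3}: total 53.
Compare {P1, P3, P4}: total 55.
No size-3 selection does better; minimum is 52.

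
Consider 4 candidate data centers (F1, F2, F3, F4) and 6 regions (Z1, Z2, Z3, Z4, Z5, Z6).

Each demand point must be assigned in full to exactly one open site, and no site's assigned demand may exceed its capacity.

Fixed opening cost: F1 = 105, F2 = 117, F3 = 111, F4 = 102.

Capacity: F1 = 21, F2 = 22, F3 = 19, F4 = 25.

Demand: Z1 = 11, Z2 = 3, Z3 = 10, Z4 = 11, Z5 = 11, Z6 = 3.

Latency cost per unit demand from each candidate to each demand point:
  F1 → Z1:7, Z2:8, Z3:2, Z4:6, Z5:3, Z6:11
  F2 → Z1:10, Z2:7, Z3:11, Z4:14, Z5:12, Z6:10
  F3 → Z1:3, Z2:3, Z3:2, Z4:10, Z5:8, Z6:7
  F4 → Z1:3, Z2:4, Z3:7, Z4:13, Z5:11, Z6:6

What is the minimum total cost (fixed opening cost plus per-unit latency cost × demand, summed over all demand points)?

Open {F1, F3, F4}; cheapest assignment that respects the capacities:
  F1 (cap 21, load 21): Z3, Z5 — cost 10×2 + 11×3 = 53
  F3 (cap 19, load 14): Z2, Z4 — cost 3×3 + 11×10 = 119
  F4 (cap 25, load 14): Z1, Z6 — cost 11×3 + 3×6 = 51
  Shipping 223, fixed 318 → total 541.
  Any other capacity-feasible assignment to {F1, F3, F4} ships for at least 223.
Compare {F1, F2, F4}: its best feasible assignment gives total 592.
Compare {F1, F2, F3}: its best feasible assignment gives total 603.
Every other set of open sites that can feasibly serve all demand totals ≥ 592 even under its best assignment. Minimum: 541.

541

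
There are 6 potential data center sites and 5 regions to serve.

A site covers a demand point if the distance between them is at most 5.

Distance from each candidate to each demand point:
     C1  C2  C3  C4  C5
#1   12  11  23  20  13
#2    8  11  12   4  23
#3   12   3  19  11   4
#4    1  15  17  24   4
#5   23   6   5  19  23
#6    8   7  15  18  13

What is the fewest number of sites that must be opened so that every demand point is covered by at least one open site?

Coverage sets (demand points within 5 of each site):
  #1: {}
  #2: {C4}
  #3: {C2, C5}
  #4: {C1, C5}
  #5: {C3}
  #6: {}
No 3 sites suffice: every size-3 union leaves at least one demand point uncovered.
But {#2, #3, #4, #5} covers everything, so the minimum is 4.

4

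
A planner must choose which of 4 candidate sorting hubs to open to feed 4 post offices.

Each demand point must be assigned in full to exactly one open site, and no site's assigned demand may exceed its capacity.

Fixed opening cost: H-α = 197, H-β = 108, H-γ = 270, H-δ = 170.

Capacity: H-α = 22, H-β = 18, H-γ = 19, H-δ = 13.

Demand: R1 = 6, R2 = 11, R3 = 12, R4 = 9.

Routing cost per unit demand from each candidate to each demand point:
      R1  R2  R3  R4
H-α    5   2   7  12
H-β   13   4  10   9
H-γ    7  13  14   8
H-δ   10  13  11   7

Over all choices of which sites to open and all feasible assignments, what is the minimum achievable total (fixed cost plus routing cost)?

619

Open {H-α, H-β}; cheapest assignment that respects the capacities:
  H-α (cap 22, load 21): R3, R4 — cost 12×7 + 9×12 = 192
  H-β (cap 18, load 17): R1, R2 — cost 6×13 + 11×4 = 122
  Shipping 314, fixed 305 → total 619.
  Any other capacity-feasible assignment to {H-α, H-β} ships for at least 314.
Compare {H-α, H-β, H-δ}: its best feasible assignment gives total 696.
Compare {H-α, H-β, H-γ}: its best feasible assignment gives total 805.
Every other set of open sites that can feasibly serve all demand totals ≥ 696 even under its best assignment. Minimum: 619.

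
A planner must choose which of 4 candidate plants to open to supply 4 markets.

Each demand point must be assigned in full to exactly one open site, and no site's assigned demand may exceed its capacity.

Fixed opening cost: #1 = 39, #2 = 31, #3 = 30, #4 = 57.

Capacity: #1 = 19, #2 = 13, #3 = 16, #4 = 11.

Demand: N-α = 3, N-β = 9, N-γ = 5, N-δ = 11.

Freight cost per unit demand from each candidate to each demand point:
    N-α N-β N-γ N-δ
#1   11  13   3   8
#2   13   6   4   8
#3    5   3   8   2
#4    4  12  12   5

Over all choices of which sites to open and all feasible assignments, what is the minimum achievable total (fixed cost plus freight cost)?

206

Open {#1, #2, #3}; cheapest assignment that respects the capacities:
  #1 (cap 19, load 5): N-γ — cost 5×3 = 15
  #2 (cap 13, load 9): N-β — cost 9×6 = 54
  #3 (cap 16, load 14): N-α, N-δ — cost 3×5 + 11×2 = 37
  Shipping 106, fixed 100 → total 206.
  Any other capacity-feasible assignment to {#1, #2, #3} ships for at least 106.
Compare {#1, #3}: its best feasible assignment gives total 214.
Compare {#2, #3}: its best feasible assignment gives total 216.
Every other set of open sites that can feasibly serve all demand totals ≥ 214 even under its best assignment. Minimum: 206.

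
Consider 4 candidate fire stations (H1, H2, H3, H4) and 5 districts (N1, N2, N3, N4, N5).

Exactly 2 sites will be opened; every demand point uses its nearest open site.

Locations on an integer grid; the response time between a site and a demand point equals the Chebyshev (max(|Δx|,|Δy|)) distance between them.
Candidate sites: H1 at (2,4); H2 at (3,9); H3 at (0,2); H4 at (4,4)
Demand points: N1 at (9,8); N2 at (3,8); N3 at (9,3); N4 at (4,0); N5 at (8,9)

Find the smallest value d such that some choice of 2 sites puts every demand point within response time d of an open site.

Open {H1, H4}.
  Farthest demand point is N1 at response time 5 (to H4); all others are ≤ 5.
With {H2, H4} the worst case is 5.
With {H3, H4} the worst case is 5.
No size-2 selection achieves below 5.

5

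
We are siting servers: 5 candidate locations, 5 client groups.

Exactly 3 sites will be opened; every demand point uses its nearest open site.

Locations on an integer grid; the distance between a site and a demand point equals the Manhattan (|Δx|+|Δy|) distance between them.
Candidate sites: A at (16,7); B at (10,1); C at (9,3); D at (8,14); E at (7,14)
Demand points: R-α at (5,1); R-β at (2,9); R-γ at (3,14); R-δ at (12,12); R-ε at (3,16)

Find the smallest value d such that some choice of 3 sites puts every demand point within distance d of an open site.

Open {A, B, E}.
  Farthest demand point is R-β at distance 10 (to E); all others are ≤ 10.
With {A, C, E} the worst case is 10.
With {B, C, E} the worst case is 10.
No size-3 selection achieves below 10.

10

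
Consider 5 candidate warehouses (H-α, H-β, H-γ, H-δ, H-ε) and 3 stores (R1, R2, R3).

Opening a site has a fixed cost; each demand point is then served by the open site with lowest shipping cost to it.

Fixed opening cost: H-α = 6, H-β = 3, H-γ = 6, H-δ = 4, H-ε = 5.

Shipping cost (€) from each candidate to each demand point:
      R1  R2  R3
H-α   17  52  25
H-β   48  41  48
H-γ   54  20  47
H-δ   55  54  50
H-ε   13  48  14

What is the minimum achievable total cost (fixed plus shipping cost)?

Open {H-γ, H-ε}: assign each demand point to its cheapest open site.
  R1→H-ε 13, R2→H-γ 20, R3→H-ε 14
  shipping cost 47, fixed 11 → total 58.
Compare {H-β, H-γ, H-ε}: shipping cost 47 + fixed 14 = 61.
Compare {H-γ, H-δ, H-ε}: shipping cost 47 + fixed 15 = 62.
Compare {H-α, H-γ, H-ε}: shipping cost 47 + fixed 17 = 64.
All other subsets cost ≥ 61. Minimum total cost: 58.

58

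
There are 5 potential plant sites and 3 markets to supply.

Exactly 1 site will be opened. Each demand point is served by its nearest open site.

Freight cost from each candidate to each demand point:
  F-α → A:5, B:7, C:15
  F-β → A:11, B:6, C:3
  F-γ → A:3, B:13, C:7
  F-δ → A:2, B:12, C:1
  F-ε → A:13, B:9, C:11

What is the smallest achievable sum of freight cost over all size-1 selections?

Open {F-δ}.
  A→F-δ 2, B→F-δ 12, C→F-δ 1  ⇒ total 15.
Compare {F-β}: total 20.
Compare {F-γ}: total 23.
No size-1 selection does better; minimum is 15.

15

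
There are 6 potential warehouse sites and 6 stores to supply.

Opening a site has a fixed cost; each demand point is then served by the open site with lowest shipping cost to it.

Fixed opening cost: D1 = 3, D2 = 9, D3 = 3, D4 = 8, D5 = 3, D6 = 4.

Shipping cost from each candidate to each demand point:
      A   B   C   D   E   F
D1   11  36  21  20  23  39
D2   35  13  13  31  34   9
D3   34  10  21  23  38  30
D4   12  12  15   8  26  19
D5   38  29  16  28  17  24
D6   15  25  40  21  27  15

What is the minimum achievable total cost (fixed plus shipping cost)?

91

Open {D2, D4, D5}: assign each demand point to its cheapest open site.
  A→D4 12, B→D4 12, C→D2 13, D→D4 8, E→D5 17, F→D2 9
  shipping cost 71, fixed 20 → total 91.
Compare {D2, D3, D4, D5}: shipping cost 69 + fixed 23 = 92.
Compare {D1, D2, D4, D5}: shipping cost 70 + fixed 23 = 93.
Compare {D4, D5}: shipping cost 83 + fixed 11 = 94.
All other subsets cost ≥ 92. Minimum total cost: 91.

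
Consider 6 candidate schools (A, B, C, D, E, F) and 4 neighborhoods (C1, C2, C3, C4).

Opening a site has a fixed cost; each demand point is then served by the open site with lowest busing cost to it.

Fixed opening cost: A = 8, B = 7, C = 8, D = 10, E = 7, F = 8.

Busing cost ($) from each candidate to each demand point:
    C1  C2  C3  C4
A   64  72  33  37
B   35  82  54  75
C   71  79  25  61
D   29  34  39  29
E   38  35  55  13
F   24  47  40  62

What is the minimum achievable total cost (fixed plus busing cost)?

Open {C, E, F}: assign each demand point to its cheapest open site.
  C1→F 24, C2→E 35, C3→C 25, C4→E 13
  busing cost 97, fixed 23 → total 120.
Compare {C, E}: busing cost 111 + fixed 15 = 126.
Compare {C, D, E}: busing cost 101 + fixed 25 = 126.
Compare {E, F}: busing cost 112 + fixed 15 = 127.
All other subsets cost ≥ 126. Minimum total cost: 120.

120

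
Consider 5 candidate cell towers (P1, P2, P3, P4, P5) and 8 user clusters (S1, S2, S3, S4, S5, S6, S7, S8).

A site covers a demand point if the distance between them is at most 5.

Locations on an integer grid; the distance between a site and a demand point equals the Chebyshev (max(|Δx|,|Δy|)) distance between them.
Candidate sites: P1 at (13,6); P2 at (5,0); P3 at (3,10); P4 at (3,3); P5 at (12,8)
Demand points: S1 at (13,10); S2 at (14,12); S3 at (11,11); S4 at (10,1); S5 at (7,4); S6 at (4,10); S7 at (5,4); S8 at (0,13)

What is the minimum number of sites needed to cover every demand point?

3

Coverage sets (demand points within 5 of each site):
  P1: {S1, S3, S4}
  P2: {S4, S5, S7}
  P3: {S6, S8}
  P4: {S5, S7}
  P5: {S1, S2, S3, S5}
No 2 sites suffice: every size-2 union leaves at least one demand point uncovered.
But {P2, P3, P5} covers everything, so the minimum is 3.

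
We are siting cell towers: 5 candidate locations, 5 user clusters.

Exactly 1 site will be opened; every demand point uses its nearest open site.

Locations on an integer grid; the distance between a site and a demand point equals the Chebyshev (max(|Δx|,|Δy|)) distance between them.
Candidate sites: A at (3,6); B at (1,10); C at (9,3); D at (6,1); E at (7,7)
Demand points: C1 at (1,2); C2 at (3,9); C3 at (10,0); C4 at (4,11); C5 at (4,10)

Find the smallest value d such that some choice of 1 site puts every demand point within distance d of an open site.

7

Open {A}.
  Farthest demand point is C3 at distance 7 (to A); all others are ≤ 7.
With {E} the worst case is 7.
With {C} the worst case is 8.
No size-1 selection achieves below 7.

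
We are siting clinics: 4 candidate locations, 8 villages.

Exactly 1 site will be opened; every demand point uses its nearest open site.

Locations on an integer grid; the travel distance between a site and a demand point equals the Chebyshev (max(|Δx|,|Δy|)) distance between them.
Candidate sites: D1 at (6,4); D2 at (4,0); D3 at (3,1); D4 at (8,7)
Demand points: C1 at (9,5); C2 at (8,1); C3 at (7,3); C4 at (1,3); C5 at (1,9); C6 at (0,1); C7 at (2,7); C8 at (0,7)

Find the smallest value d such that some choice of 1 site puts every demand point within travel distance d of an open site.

6

Open {D1}.
  Farthest demand point is C6 at travel distance 6 (to D1); all others are ≤ 6.
With {D3} the worst case is 8.
With {D4} the worst case is 8.
No size-1 selection achieves below 6.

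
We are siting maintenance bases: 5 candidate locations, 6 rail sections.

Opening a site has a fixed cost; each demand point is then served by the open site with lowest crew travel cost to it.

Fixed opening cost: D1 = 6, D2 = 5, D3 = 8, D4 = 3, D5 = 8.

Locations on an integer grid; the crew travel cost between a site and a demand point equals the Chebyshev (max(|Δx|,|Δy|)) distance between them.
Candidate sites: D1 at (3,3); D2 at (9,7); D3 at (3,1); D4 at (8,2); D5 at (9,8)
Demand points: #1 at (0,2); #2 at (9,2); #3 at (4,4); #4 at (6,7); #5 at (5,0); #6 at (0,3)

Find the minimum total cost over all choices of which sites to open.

24

Open {D1, D4}: assign each demand point to its cheapest open site.
  #1→D1 3, #2→D4 1, #3→D1 1, #4→D1 4, #5→D1 3, #6→D1 3
  crew travel cost 15, fixed 9 → total 24.
Compare {D1}: crew travel cost 20 + fixed 6 = 26.
Compare {D3, D4}: crew travel cost 17 + fixed 11 = 28.
Compare {D1, D2, D4}: crew travel cost 14 + fixed 14 = 28.
All other subsets cost ≥ 26. Minimum total cost: 24.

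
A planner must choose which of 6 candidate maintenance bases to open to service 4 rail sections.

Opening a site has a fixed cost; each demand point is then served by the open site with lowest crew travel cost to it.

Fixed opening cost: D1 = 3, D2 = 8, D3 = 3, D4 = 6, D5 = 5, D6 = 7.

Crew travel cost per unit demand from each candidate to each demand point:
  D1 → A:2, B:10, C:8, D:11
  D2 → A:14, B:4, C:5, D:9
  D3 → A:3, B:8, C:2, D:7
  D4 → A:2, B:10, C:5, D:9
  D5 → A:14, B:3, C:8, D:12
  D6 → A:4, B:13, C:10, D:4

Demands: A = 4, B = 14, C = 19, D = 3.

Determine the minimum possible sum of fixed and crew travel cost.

Open {D1, D3, D5, D6}: assign each demand point to its cheapest open site.
  A→D1 4×2=8, B→D5 14×3=42, C→D3 19×2=38, D→D6 3×4=12
  crew travel cost 100, fixed 18 → total 118.
Compare {D3, D5, D6}: crew travel cost 104 + fixed 15 = 119.
Compare {D1, D3, D5}: crew travel cost 109 + fixed 11 = 120.
Compare {D3, D5}: crew travel cost 113 + fixed 8 = 121.
All other subsets cost ≥ 119. Minimum total cost: 118.

118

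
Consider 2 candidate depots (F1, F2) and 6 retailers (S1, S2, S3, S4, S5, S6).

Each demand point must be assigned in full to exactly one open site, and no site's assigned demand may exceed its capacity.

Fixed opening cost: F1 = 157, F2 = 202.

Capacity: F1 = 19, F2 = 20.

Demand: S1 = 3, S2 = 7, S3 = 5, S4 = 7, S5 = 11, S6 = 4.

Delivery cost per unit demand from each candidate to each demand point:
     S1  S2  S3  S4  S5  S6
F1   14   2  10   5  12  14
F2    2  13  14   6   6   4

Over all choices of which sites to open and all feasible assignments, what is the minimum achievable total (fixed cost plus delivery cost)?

546

Open {F1, F2}; cheapest assignment that respects the capacities:
  F1 (cap 19, load 19): S2, S3, S4 — cost 7×2 + 5×10 + 7×5 = 99
  F2 (cap 20, load 18): S1, S5, S6 — cost 3×2 + 11×6 + 4×4 = 88
  Shipping 187, fixed 359 → total 546.
  Any other capacity-feasible assignment to {F1, F2} ships for at least 187.
Total demand is 37 and no other set of sites has combined capacity ≥ 37, so {F1, F2} is the only feasible choice of open sites. Minimum: 546.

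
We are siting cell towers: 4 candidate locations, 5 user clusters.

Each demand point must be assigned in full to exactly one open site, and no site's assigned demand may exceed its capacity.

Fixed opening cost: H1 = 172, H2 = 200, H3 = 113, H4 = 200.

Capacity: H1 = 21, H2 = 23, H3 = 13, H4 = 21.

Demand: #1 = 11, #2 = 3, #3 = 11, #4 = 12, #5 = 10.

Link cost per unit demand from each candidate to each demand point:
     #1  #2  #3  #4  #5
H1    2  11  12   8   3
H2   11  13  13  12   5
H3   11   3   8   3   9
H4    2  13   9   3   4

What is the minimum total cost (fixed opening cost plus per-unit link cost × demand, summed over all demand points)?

Open {H1, H3, H4}; cheapest assignment that respects the capacities:
  H1 (cap 21, load 21): #1, #5 — cost 11×2 + 10×3 = 52
  H3 (cap 13, load 11): #3 — cost 11×8 = 88
  H4 (cap 21, load 15): #2, #4 — cost 3×13 + 12×3 = 75
  Shipping 215, fixed 485 → total 700.
  Any other capacity-feasible assignment to {H1, H3, H4} ships for at least 215.
Compare {H1, H2, H3}: its best feasible assignment gives total 755.
Compare {H2, H3, H4}: its best feasible assignment gives total 793.
Every other set of open sites that can feasibly serve all demand totals ≥ 755 even under its best assignment. Minimum: 700.

700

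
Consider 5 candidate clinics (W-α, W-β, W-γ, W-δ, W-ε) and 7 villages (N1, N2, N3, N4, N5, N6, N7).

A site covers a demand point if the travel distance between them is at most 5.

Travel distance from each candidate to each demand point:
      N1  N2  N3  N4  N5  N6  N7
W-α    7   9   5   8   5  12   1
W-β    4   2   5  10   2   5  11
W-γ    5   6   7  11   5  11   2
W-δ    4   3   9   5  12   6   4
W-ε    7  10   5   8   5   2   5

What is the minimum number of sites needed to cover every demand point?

2

Coverage sets (demand points within 5 of each site):
  W-α: {N3, N5, N7}
  W-β: {N1, N2, N3, N5, N6}
  W-γ: {N1, N5, N7}
  W-δ: {N1, N2, N4, N7}
  W-ε: {N3, N5, N6, N7}
No single site covers all 7 demand points.
But {W-β, W-δ} covers everything, so the minimum is 2.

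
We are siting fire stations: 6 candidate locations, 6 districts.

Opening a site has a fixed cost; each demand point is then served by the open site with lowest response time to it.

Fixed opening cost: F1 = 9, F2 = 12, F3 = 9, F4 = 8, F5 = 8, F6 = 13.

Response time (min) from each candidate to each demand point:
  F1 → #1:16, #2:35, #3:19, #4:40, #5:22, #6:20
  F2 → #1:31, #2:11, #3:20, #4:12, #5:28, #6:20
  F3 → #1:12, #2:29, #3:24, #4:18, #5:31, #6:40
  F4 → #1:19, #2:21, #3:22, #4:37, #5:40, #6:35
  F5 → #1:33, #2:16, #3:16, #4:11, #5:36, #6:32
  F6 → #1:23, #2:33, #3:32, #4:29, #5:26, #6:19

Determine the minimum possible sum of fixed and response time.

118

Open {F1, F5}: assign each demand point to its cheapest open site.
  #1→F1 16, #2→F5 16, #3→F5 16, #4→F5 11, #5→F1 22, #6→F1 20
  response time 101, fixed 17 → total 118.
Compare {F1, F2}: response time 100 + fixed 21 = 121.
Compare {F1, F3, F5}: response time 97 + fixed 26 = 123.
Compare {F2, F3}: response time 103 + fixed 21 = 124.
All other subsets cost ≥ 121. Minimum total cost: 118.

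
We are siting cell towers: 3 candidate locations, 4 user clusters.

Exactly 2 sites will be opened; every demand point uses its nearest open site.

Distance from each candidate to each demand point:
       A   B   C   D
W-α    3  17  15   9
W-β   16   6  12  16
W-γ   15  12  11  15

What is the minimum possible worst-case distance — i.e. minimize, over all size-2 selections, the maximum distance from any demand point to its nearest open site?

12

Open {W-α, W-β}.
  Farthest demand point is C at distance 12 (to W-β); all others are ≤ 12.
With {W-α, W-γ} the worst case is 12.
With {W-β, W-γ} the worst case is 15.
No size-2 selection achieves below 12.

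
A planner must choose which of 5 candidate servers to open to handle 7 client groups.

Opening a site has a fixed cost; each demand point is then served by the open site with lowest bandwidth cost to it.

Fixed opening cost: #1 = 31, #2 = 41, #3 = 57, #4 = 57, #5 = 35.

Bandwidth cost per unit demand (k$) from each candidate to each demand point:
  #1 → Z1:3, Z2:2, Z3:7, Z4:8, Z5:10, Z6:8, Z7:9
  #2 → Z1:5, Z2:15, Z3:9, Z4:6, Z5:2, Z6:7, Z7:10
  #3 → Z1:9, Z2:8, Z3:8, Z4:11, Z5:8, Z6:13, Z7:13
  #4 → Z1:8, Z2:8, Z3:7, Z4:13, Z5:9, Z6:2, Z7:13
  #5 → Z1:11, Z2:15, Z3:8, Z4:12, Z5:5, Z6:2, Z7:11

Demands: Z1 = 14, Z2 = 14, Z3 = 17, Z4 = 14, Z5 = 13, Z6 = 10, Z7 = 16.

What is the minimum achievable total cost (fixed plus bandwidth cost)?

Open {#1, #2, #5}: assign each demand point to its cheapest open site.
  Z1→#1 14×3=42, Z2→#1 14×2=28, Z3→#1 17×7=119, Z4→#2 14×6=84, Z5→#2 13×2=26, Z6→#5 10×2=20, Z7→#1 16×9=144
  bandwidth cost 463, fixed 107 → total 570.
Compare {#1, #2}: bandwidth cost 513 + fixed 72 = 585.
Compare {#1, #2, #4}: bandwidth cost 463 + fixed 129 = 592.
Compare {#1, #5}: bandwidth cost 530 + fixed 66 = 596.
All other subsets cost ≥ 585. Minimum total cost: 570.

570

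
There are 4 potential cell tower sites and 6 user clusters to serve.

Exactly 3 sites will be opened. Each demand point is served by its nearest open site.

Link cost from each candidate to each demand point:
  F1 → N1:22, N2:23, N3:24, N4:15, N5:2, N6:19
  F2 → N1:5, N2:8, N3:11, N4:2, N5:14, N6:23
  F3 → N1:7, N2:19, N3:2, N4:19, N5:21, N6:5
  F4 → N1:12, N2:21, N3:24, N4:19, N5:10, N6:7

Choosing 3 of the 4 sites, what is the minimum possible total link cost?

24

Open {F1, F2, F3}.
  N1→F2 5, N2→F2 8, N3→F3 2, N4→F2 2, N5→F1 2, N6→F3 5  ⇒ total 24.
Compare {F2, F3, F4}: total 32.
Compare {F1, F2, F4}: total 35.
No size-3 selection does better; minimum is 24.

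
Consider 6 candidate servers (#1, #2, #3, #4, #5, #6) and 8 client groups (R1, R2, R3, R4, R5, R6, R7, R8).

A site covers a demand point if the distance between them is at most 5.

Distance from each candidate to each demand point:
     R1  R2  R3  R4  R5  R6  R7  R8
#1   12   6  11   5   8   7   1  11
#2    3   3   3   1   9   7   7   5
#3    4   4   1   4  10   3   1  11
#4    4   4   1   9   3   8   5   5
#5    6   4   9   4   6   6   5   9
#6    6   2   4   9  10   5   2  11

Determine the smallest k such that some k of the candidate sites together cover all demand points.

Coverage sets (demand points within 5 of each site):
  #1: {R4, R7}
  #2: {R1, R2, R3, R4, R8}
  #3: {R1, R2, R3, R4, R6, R7}
  #4: {R1, R2, R3, R5, R7, R8}
  #5: {R2, R4, R7}
  #6: {R2, R3, R6, R7}
No single site covers all 8 demand points.
But {#3, #4} covers everything, so the minimum is 2.

2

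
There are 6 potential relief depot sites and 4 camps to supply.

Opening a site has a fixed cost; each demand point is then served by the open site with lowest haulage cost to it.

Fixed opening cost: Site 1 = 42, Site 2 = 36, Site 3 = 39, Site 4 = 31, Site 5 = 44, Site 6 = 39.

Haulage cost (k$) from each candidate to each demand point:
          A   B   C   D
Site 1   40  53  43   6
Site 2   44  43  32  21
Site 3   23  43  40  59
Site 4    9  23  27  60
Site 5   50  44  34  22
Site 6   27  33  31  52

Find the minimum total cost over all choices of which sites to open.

138

Open {Site 1, Site 4}: assign each demand point to its cheapest open site.
  A→Site 4 9, B→Site 4 23, C→Site 4 27, D→Site 1 6
  haulage cost 65, fixed 73 → total 138.
Compare {Site 2, Site 4}: haulage cost 80 + fixed 67 = 147.
Compare {Site 4}: haulage cost 119 + fixed 31 = 150.
Compare {Site 4, Site 5}: haulage cost 81 + fixed 75 = 156.
All other subsets cost ≥ 147. Minimum total cost: 138.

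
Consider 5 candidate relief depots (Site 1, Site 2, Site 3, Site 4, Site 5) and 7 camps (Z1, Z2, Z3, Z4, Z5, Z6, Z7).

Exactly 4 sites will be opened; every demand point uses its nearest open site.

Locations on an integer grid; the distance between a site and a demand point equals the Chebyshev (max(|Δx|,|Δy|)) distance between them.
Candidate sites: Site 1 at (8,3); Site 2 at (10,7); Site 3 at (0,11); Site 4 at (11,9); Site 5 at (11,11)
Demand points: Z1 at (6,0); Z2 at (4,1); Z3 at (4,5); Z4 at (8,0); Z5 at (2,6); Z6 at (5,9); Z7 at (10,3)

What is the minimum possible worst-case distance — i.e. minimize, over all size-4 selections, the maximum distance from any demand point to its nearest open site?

5

Open {Site 1, Site 2, Site 3, Site 4}.
  Farthest demand point is Z5 at distance 5 (to Site 3); all others are ≤ 5.
With {Site 1, Site 2, Site 3, Site 5} the worst case is 5.
With {Site 1, Site 3, Site 4, Site 5} the worst case is 5.
No size-4 selection achieves below 5.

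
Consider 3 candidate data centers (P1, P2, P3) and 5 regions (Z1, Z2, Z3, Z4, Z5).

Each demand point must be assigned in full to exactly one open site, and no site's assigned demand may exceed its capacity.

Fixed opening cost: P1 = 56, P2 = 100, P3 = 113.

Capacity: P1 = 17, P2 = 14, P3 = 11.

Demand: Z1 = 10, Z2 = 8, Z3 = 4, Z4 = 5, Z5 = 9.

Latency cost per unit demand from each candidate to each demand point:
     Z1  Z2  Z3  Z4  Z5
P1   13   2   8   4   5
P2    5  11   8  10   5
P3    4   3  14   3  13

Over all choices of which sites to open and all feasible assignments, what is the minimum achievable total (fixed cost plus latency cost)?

422

Open {P1, P2, P3}; cheapest assignment that respects the capacities:
  P1 (cap 17, load 17): Z2, Z3, Z4 — cost 8×2 + 4×8 + 5×4 = 68
  P2 (cap 14, load 9): Z5 — cost 9×5 = 45
  P3 (cap 11, load 10): Z1 — cost 10×4 = 40
  Shipping 153, fixed 269 → total 422.
  Any other capacity-feasible assignment to {P1, P2, P3} ships for at least 153.
Total demand is 36 and no other set of sites has combined capacity ≥ 36, so {P1, P2, P3} is the only feasible choice of open sites. Minimum: 422.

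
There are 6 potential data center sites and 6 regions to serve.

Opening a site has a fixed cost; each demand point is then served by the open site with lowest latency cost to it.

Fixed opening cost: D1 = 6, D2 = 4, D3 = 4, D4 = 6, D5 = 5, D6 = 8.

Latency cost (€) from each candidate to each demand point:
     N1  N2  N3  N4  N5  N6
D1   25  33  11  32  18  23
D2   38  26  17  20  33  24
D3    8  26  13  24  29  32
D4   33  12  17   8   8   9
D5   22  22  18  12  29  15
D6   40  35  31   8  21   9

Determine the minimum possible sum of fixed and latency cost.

68

Open {D3, D4}: assign each demand point to its cheapest open site.
  N1→D3 8, N2→D4 12, N3→D3 13, N4→D4 8, N5→D4 8, N6→D4 9
  latency cost 58, fixed 10 → total 68.
Compare {D1, D3, D4}: latency cost 56 + fixed 16 = 72.
Compare {D2, D3, D4}: latency cost 58 + fixed 14 = 72.
Compare {D3, D4, D5}: latency cost 58 + fixed 15 = 73.
All other subsets cost ≥ 72. Minimum total cost: 68.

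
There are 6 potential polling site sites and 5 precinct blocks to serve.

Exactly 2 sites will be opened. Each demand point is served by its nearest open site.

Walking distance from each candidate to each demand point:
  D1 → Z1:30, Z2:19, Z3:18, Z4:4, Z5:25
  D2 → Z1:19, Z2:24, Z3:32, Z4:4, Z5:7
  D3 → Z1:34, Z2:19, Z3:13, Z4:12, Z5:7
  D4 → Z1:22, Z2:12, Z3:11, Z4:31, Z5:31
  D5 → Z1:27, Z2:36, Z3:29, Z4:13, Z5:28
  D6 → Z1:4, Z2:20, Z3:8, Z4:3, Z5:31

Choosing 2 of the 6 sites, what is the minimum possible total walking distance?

Open {D3, D6}.
  Z1→D6 4, Z2→D3 19, Z3→D6 8, Z4→D6 3, Z5→D3 7  ⇒ total 41.
Compare {D2, D6}: total 42.
Compare {D2, D4}: total 53.
No size-2 selection does better; minimum is 41.

41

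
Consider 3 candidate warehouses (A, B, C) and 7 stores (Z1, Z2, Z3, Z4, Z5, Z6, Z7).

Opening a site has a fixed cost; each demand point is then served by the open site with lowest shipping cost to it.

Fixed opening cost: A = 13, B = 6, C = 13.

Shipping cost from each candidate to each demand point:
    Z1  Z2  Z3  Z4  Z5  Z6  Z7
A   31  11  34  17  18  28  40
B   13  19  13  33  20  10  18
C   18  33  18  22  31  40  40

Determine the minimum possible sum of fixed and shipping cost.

119

Open {A, B}: assign each demand point to its cheapest open site.
  Z1→B 13, Z2→A 11, Z3→B 13, Z4→A 17, Z5→A 18, Z6→B 10, Z7→B 18
  shipping cost 100, fixed 19 → total 119.
Compare {B}: shipping cost 126 + fixed 6 = 132.
Compare {A, B, C}: shipping cost 100 + fixed 32 = 132.
Compare {B, C}: shipping cost 115 + fixed 19 = 134.
All other subsets cost ≥ 132. Minimum total cost: 119.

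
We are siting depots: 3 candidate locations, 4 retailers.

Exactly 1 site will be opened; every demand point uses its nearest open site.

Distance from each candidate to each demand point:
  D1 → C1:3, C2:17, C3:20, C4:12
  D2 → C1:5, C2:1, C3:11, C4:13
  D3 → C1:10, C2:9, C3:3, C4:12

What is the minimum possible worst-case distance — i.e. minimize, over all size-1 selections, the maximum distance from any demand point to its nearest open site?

12

Open {D3}.
  Farthest demand point is C4 at distance 12 (to D3); all others are ≤ 12.
With {D2} the worst case is 13.
With {D1} the worst case is 20.
No size-1 selection achieves below 12.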